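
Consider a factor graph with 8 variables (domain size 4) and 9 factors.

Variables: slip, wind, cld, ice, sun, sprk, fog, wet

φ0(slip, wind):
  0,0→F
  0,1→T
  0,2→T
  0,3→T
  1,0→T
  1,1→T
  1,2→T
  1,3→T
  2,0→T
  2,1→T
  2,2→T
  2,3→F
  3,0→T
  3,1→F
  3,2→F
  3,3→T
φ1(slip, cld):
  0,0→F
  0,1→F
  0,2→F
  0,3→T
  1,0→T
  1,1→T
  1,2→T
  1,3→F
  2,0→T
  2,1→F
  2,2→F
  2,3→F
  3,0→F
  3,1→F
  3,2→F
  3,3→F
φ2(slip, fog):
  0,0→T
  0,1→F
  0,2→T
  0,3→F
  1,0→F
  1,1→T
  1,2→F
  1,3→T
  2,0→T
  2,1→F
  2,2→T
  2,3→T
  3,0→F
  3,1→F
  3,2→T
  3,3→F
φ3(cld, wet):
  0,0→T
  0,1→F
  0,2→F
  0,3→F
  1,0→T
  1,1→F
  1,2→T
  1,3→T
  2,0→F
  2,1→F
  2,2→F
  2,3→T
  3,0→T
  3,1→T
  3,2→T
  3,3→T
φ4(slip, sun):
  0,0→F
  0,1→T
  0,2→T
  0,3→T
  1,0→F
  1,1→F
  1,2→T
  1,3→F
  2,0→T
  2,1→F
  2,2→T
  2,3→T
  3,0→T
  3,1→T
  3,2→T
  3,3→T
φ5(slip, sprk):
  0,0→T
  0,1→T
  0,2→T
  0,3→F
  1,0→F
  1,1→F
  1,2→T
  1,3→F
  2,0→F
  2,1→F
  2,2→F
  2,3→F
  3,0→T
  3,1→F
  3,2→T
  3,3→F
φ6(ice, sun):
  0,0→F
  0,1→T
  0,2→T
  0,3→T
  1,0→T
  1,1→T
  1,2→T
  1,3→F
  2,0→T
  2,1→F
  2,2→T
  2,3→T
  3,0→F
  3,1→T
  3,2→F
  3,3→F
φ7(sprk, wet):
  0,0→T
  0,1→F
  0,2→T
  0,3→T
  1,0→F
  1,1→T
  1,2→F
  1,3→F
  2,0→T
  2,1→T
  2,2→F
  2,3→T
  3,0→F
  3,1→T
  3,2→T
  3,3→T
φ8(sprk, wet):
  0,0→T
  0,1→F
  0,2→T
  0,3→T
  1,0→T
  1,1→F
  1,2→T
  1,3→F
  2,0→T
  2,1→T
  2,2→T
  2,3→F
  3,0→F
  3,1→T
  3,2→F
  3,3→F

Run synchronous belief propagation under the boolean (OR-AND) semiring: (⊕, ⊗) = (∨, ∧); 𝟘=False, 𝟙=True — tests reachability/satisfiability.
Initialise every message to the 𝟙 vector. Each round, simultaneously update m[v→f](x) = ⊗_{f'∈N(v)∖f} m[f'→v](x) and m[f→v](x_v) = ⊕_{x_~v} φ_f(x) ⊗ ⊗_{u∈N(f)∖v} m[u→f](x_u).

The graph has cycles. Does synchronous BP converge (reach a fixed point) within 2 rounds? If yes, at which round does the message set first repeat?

init: all messages = 𝟙 over 4 values
r1 m[φ0→slip] = [T, T, T, T]
r1 m[φ0→wind] = [T, T, T, T]
r1 m[φ1→slip] = [T, T, T, F]
r1 m[φ1→cld] = [T, T, T, T]
r1 m[φ2→slip] = [T, T, T, T]
r1 m[φ2→fog] = [T, T, T, T]
r1 m[φ3→cld] = [T, T, T, T]
r1 m[φ3→wet] = [T, T, T, T]
r1 m[φ4→slip] = [T, T, T, T]
r1 m[φ4→sun] = [T, T, T, T]
r1 m[φ5→slip] = [T, T, F, T]
r1 m[φ5→sprk] = [T, T, T, F]
r1 m[φ6→ice] = [T, T, T, T]
r1 m[φ6→sun] = [T, T, T, T]
r1 m[φ7→sprk] = [T, T, T, T]
r1 m[φ7→wet] = [T, T, T, T]
r1 m[φ8→sprk] = [T, T, T, T]
r1 m[φ8→wet] = [T, T, T, T]
r1 m[slip→φ0] = [T, T, T, T]
r1 m[slip→φ1] = [T, T, T, T]
r1 m[slip→φ2] = [T, T, T, T]
r1 m[slip→φ4] = [T, T, T, T]
r1 m[slip→φ5] = [T, T, T, T]
r1 m[wind→φ0] = [T, T, T, T]
r1 m[cld→φ1] = [T, T, T, T]
r1 m[cld→φ3] = [T, T, T, T]
r1 m[ice→φ6] = [T, T, T, T]
r1 m[sun→φ4] = [T, T, T, T]
r1 m[sun→φ6] = [T, T, T, T]
r1 m[sprk→φ5] = [T, T, T, T]
r1 m[sprk→φ7] = [T, T, T, T]
r1 m[sprk→φ8] = [T, T, T, T]
r1 m[fog→φ2] = [T, T, T, T]
r1 m[wet→φ3] = [T, T, T, T]
r1 m[wet→φ7] = [T, T, T, T]
r1 m[wet→φ8] = [T, T, T, T]
r2 m[φ0→slip] = [T, T, T, T]
r2 m[φ0→wind] = [T, T, T, T]
r2 m[φ1→slip] = [T, T, T, F]
r2 m[φ1→cld] = [T, T, T, T]
r2 m[φ2→slip] = [T, T, T, T]
r2 m[φ2→fog] = [T, T, T, T]
r2 m[φ3→cld] = [T, T, T, T]
r2 m[φ3→wet] = [T, T, T, T]
r2 m[φ4→slip] = [T, T, T, T]
r2 m[φ4→sun] = [T, T, T, T]
r2 m[φ5→slip] = [T, T, F, T]
r2 m[φ5→sprk] = [T, T, T, F]
r2 m[φ6→ice] = [T, T, T, T]
r2 m[φ6→sun] = [T, T, T, T]
r2 m[φ7→sprk] = [T, T, T, T]
r2 m[φ7→wet] = [T, T, T, T]
r2 m[φ8→sprk] = [T, T, T, T]
r2 m[φ8→wet] = [T, T, T, T]
r2 m[slip→φ0] = [T, T, F, F]
r2 m[slip→φ1] = [T, T, F, T]
r2 m[slip→φ2] = [T, T, F, F]
r2 m[slip→φ4] = [T, T, F, F]
r2 m[slip→φ5] = [T, T, T, F]
r2 m[wind→φ0] = [T, T, T, T]
r2 m[cld→φ1] = [T, T, T, T]
r2 m[cld→φ3] = [T, T, T, T]
r2 m[ice→φ6] = [T, T, T, T]
r2 m[sun→φ4] = [T, T, T, T]
r2 m[sun→φ6] = [T, T, T, T]
r2 m[sprk→φ5] = [T, T, T, T]
r2 m[sprk→φ7] = [T, T, T, F]
r2 m[sprk→φ8] = [T, T, T, F]
r2 m[fog→φ2] = [T, T, T, T]
r2 m[wet→φ3] = [T, T, T, T]
r2 m[wet→φ7] = [T, T, T, T]
r2 m[wet→φ8] = [T, T, T, T]
no fixed point within 2 rounds

NOT CONVERGED within 2 rounds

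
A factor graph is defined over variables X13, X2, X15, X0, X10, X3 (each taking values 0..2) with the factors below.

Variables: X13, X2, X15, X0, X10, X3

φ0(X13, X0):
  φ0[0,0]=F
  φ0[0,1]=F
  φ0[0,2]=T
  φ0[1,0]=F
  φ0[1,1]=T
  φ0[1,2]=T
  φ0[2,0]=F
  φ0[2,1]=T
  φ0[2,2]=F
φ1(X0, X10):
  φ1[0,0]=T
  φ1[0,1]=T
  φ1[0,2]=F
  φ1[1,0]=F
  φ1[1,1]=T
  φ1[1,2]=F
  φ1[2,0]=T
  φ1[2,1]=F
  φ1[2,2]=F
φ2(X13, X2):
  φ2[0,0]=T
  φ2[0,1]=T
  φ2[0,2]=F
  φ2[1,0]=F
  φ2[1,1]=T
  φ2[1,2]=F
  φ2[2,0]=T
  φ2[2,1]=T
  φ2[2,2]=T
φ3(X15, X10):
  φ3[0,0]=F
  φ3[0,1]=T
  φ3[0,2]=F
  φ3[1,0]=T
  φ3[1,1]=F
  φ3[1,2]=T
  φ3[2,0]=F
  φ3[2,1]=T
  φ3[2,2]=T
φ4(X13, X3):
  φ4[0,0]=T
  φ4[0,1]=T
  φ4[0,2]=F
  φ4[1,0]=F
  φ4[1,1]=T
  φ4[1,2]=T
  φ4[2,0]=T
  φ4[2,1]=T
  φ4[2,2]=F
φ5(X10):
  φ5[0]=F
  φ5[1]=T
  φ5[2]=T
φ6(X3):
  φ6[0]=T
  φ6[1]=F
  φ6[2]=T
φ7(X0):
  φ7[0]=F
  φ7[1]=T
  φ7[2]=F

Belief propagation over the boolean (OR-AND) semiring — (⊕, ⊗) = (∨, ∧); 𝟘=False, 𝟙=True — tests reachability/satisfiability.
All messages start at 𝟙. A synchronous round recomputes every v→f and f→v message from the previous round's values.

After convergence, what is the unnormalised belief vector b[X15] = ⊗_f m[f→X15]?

b[X15] = [T, F, T]

init: all messages = 𝟙 over 3 values
r1 m[φ0→X13] = [T, T, T]
r1 m[φ0→X0] = [F, T, T]
r1 m[φ1→X0] = [T, T, T]
r1 m[φ1→X10] = [T, T, F]
r1 m[φ2→X13] = [T, T, T]
r1 m[φ2→X2] = [T, T, T]
r1 m[φ3→X15] = [T, T, T]
r1 m[φ3→X10] = [T, T, T]
r1 m[φ4→X13] = [T, T, T]
r1 m[φ4→X3] = [T, T, T]
r1 m[φ5→X10] = [F, T, T]
r1 m[φ6→X3] = [T, F, T]
r1 m[φ7→X0] = [F, T, F]
r1 m[X13→φ0] = [T, T, T]
r1 m[X13→φ2] = [T, T, T]
r1 m[X13→φ4] = [T, T, T]
r1 m[X2→φ2] = [T, T, T]
r1 m[X15→φ3] = [T, T, T]
r1 m[X0→φ0] = [T, T, T]
r1 m[X0→φ1] = [T, T, T]
r1 m[X0→φ7] = [T, T, T]
r1 m[X10→φ1] = [T, T, T]
r1 m[X10→φ3] = [T, T, T]
r1 m[X10→φ5] = [T, T, T]
r1 m[X3→φ4] = [T, T, T]
r1 m[X3→φ6] = [T, T, T]
r2 m[φ0→X13] = [T, T, T]
r2 m[φ0→X0] = [F, T, T]
r2 m[φ1→X0] = [T, T, T]
r2 m[φ1→X10] = [T, T, F]
r2 m[φ2→X13] = [T, T, T]
r2 m[φ2→X2] = [T, T, T]
r2 m[φ3→X15] = [T, T, T]
r2 m[φ3→X10] = [T, T, T]
r2 m[φ4→X13] = [T, T, T]
r2 m[φ4→X3] = [T, T, T]
r2 m[φ5→X10] = [F, T, T]
r2 m[φ6→X3] = [T, F, T]
r2 m[φ7→X0] = [F, T, F]
r2 m[X13→φ0] = [T, T, T]
r2 m[X13→φ2] = [T, T, T]
r2 m[X13→φ4] = [T, T, T]
r2 m[X2→φ2] = [T, T, T]
r2 m[X15→φ3] = [T, T, T]
r2 m[X0→φ0] = [F, T, F]
r2 m[X0→φ1] = [F, T, F]
r2 m[X0→φ7] = [F, T, T]
r2 m[X10→φ1] = [F, T, T]
r2 m[X10→φ3] = [F, T, F]
r2 m[X10→φ5] = [T, T, F]
r2 m[X3→φ4] = [T, F, T]
r2 m[X3→φ6] = [T, T, T]
r3 m[φ0→X13] = [F, T, T]
r3 m[φ0→X0] = [F, T, T]
r3 m[φ1→X0] = [T, T, F]
r3 m[φ1→X10] = [F, T, F]
r3 m[φ2→X13] = [T, T, T]
r3 m[φ2→X2] = [T, T, T]
r3 m[φ3→X15] = [T, F, T]
r3 m[φ3→X10] = [T, T, T]
r3 m[φ4→X13] = [T, T, T]
r3 m[φ4→X3] = [T, T, T]
r3 m[φ5→X10] = [F, T, T]
r3 m[φ6→X3] = [T, F, T]
r3 m[φ7→X0] = [F, T, F]
r3 m[X13→φ0] = [T, T, T]
r3 m[X13→φ2] = [T, T, T]
r3 m[X13→φ4] = [T, T, T]
r3 m[X2→φ2] = [T, T, T]
r3 m[X15→φ3] = [T, T, T]
r3 m[X0→φ0] = [F, T, F]
r3 m[X0→φ1] = [F, T, F]
r3 m[X0→φ7] = [F, T, T]
r3 m[X10→φ1] = [F, T, T]
r3 m[X10→φ3] = [F, T, F]
r3 m[X10→φ5] = [T, T, F]
r3 m[X3→φ4] = [T, F, T]
r3 m[X3→φ6] = [T, T, T]
r4 m[φ0→X13] = [F, T, T]
r4 m[φ0→X0] = [F, T, T]
r4 m[φ1→X0] = [T, T, F]
r4 m[φ1→X10] = [F, T, F]
r4 m[φ2→X13] = [T, T, T]
r4 m[φ2→X2] = [T, T, T]
r4 m[φ3→X15] = [T, F, T]
r4 m[φ3→X10] = [T, T, T]
r4 m[φ4→X13] = [T, T, T]
r4 m[φ4→X3] = [T, T, T]
r4 m[φ5→X10] = [F, T, T]
r4 m[φ6→X3] = [T, F, T]
r4 m[φ7→X0] = [F, T, F]
r4 m[X13→φ0] = [T, T, T]
r4 m[X13→φ2] = [F, T, T]
r4 m[X13→φ4] = [F, T, T]
r4 m[X2→φ2] = [T, T, T]
r4 m[X15→φ3] = [T, T, T]
r4 m[X0→φ0] = [F, T, F]
r4 m[X0→φ1] = [F, T, F]
r4 m[X0→φ7] = [F, T, F]
r4 m[X10→φ1] = [F, T, T]
r4 m[X10→φ3] = [F, T, F]
r4 m[X10→φ5] = [F, T, F]
r4 m[X3→φ4] = [T, F, T]
r4 m[X3→φ6] = [T, T, T]
r5 m[φ0→X13] = [F, T, T]
r5 m[φ0→X0] = [F, T, T]
r5 m[φ1→X0] = [T, T, F]
r5 m[φ1→X10] = [F, T, F]
r5 m[φ2→X13] = [T, T, T]
r5 m[φ2→X2] = [T, T, T]
r5 m[φ3→X15] = [T, F, T]
r5 m[φ3→X10] = [T, T, T]
r5 m[φ4→X13] = [T, T, T]
r5 m[φ4→X3] = [T, T, T]
r5 m[φ5→X10] = [F, T, T]
r5 m[φ6→X3] = [T, F, T]
r5 m[φ7→X0] = [F, T, F]
r5 m[X13→φ0] = [T, T, T]
r5 m[X13→φ2] = [F, T, T]
r5 m[X13→φ4] = [F, T, T]
r5 m[X2→φ2] = [T, T, T]
r5 m[X15→φ3] = [T, T, T]
r5 m[X0→φ0] = [F, T, F]
r5 m[X0→φ1] = [F, T, F]
r5 m[X0→φ7] = [F, T, F]
r5 m[X10→φ1] = [F, T, T]
r5 m[X10→φ3] = [F, T, F]
r5 m[X10→φ5] = [F, T, F]
r5 m[X3→φ4] = [T, F, T]
r5 m[X3→φ6] = [T, T, T]
fixed point reached at round 5
b[X15] = ⊗ incoming = [T, F, T]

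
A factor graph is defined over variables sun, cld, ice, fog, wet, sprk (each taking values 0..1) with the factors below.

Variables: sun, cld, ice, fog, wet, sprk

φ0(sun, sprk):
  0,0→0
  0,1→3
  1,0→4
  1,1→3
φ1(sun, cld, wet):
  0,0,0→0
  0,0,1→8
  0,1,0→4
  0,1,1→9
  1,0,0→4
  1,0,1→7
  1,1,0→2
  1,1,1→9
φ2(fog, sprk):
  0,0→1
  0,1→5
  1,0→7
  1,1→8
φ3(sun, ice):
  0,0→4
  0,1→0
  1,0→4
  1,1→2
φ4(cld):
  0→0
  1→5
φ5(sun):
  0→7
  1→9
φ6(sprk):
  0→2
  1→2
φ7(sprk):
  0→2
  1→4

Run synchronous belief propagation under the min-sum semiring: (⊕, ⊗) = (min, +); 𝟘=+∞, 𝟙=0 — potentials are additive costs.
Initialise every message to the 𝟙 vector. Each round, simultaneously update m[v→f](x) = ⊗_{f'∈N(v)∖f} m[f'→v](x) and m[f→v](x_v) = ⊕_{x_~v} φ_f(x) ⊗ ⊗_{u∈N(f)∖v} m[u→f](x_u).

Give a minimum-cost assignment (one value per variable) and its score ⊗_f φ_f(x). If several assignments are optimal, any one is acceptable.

init: all messages = 𝟙 over 2 values
r1 m[φ0→sun] = [0, 3]
r1 m[φ0→sprk] = [0, 3]
r1 m[φ1→sun] = [0, 2]
r1 m[φ1→cld] = [0, 2]
r1 m[φ1→wet] = [0, 7]
r1 m[φ2→fog] = [1, 7]
r1 m[φ2→sprk] = [1, 5]
r1 m[φ3→sun] = [0, 2]
r1 m[φ3→ice] = [4, 0]
r1 m[φ4→cld] = [0, 5]
r1 m[φ5→sun] = [7, 9]
r1 m[φ6→sprk] = [2, 2]
r1 m[φ7→sprk] = [2, 4]
r1 m[sun→φ0] = [0, 0]
r1 m[sun→φ1] = [0, 0]
r1 m[sun→φ3] = [0, 0]
r1 m[sun→φ5] = [0, 0]
r1 m[cld→φ1] = [0, 0]
r1 m[cld→φ4] = [0, 0]
r1 m[ice→φ3] = [0, 0]
r1 m[fog→φ2] = [0, 0]
r1 m[wet→φ1] = [0, 0]
r1 m[sprk→φ0] = [0, 0]
r1 m[sprk→φ2] = [0, 0]
r1 m[sprk→φ6] = [0, 0]
r1 m[sprk→φ7] = [0, 0]
r2 m[φ0→sun] = [0, 3]
r2 m[φ0→sprk] = [0, 3]
r2 m[φ1→sun] = [0, 2]
r2 m[φ1→cld] = [0, 2]
r2 m[φ1→wet] = [0, 7]
r2 m[φ2→fog] = [1, 7]
r2 m[φ2→sprk] = [1, 5]
r2 m[φ3→sun] = [0, 2]
r2 m[φ3→ice] = [4, 0]
r2 m[φ4→cld] = [0, 5]
r2 m[φ5→sun] = [7, 9]
r2 m[φ6→sprk] = [2, 2]
r2 m[φ7→sprk] = [2, 4]
r2 m[sun→φ0] = [7, 13]
r2 m[sun→φ1] = [7, 14]
r2 m[sun→φ3] = [7, 14]
r2 m[sun→φ5] = [0, 7]
r2 m[cld→φ1] = [0, 5]
r2 m[cld→φ4] = [0, 2]
r2 m[ice→φ3] = [0, 0]
r2 m[fog→φ2] = [0, 0]
r2 m[wet→φ1] = [0, 0]
r2 m[sprk→φ0] = [5, 11]
r2 m[sprk→φ2] = [4, 9]
r2 m[sprk→φ6] = [3, 12]
r2 m[sprk→φ7] = [3, 10]
r3 m[φ0→sun] = [5, 9]
r3 m[φ0→sprk] = [7, 10]
r3 m[φ1→sun] = [0, 4]
r3 m[φ1→cld] = [7, 11]
r3 m[φ1→wet] = [7, 15]
r3 m[φ2→fog] = [5, 11]
r3 m[φ2→sprk] = [1, 5]
r3 m[φ3→sun] = [0, 2]
r3 m[φ3→ice] = [11, 7]
r3 m[φ4→cld] = [0, 5]
r3 m[φ5→sun] = [7, 9]
r3 m[φ6→sprk] = [2, 2]
r3 m[φ7→sprk] = [2, 4]
r3 m[sun→φ0] = [7, 13]
r3 m[sun→φ1] = [7, 14]
r3 m[sun→φ3] = [7, 14]
r3 m[sun→φ5] = [0, 7]
r3 m[cld→φ1] = [0, 5]
r3 m[cld→φ4] = [0, 2]
r3 m[ice→φ3] = [0, 0]
r3 m[fog→φ2] = [0, 0]
r3 m[wet→φ1] = [0, 0]
r3 m[sprk→φ0] = [5, 11]
r3 m[sprk→φ2] = [4, 9]
r3 m[sprk→φ6] = [3, 12]
r3 m[sprk→φ7] = [3, 10]
r4 m[φ0→sun] = [5, 9]
r4 m[φ0→sprk] = [7, 10]
r4 m[φ1→sun] = [0, 4]
r4 m[φ1→cld] = [7, 11]
r4 m[φ1→wet] = [7, 15]
r4 m[φ2→fog] = [5, 11]
r4 m[φ2→sprk] = [1, 5]
r4 m[φ3→sun] = [0, 2]
r4 m[φ3→ice] = [11, 7]
r4 m[φ4→cld] = [0, 5]
r4 m[φ5→sun] = [7, 9]
r4 m[φ6→sprk] = [2, 2]
r4 m[φ7→sprk] = [2, 4]
r4 m[sun→φ0] = [7, 15]
r4 m[sun→φ1] = [12, 20]
r4 m[sun→φ3] = [12, 22]
r4 m[sun→φ5] = [5, 15]
r4 m[cld→φ1] = [0, 5]
r4 m[cld→φ4] = [7, 11]
r4 m[ice→φ3] = [0, 0]
r4 m[fog→φ2] = [0, 0]
r4 m[wet→φ1] = [0, 0]
r4 m[sprk→φ0] = [5, 11]
r4 m[sprk→φ2] = [11, 16]
r4 m[sprk→φ6] = [10, 19]
r4 m[sprk→φ7] = [10, 17]
r5 m[φ0→sun] = [5, 9]
r5 m[φ0→sprk] = [7, 10]
r5 m[φ1→sun] = [0, 4]
r5 m[φ1→cld] = [12, 16]
r5 m[φ1→wet] = [12, 20]
r5 m[φ2→fog] = [12, 18]
r5 m[φ2→sprk] = [1, 5]
r5 m[φ3→sun] = [0, 2]
r5 m[φ3→ice] = [16, 12]
r5 m[φ4→cld] = [0, 5]
r5 m[φ5→sun] = [7, 9]
r5 m[φ6→sprk] = [2, 2]
r5 m[φ7→sprk] = [2, 4]
r5 m[sun→φ0] = [7, 15]
r5 m[sun→φ1] = [12, 20]
r5 m[sun→φ3] = [12, 22]
r5 m[sun→φ5] = [5, 15]
r5 m[cld→φ1] = [0, 5]
r5 m[cld→φ4] = [7, 11]
r5 m[ice→φ3] = [0, 0]
r5 m[fog→φ2] = [0, 0]
r5 m[wet→φ1] = [0, 0]
r5 m[sprk→φ0] = [5, 11]
r5 m[sprk→φ2] = [11, 16]
r5 m[sprk→φ6] = [10, 19]
r5 m[sprk→φ7] = [10, 17]
r6 m[φ0→sun] = [5, 9]
r6 m[φ0→sprk] = [7, 10]
r6 m[φ1→sun] = [0, 4]
r6 m[φ1→cld] = [12, 16]
r6 m[φ1→wet] = [12, 20]
r6 m[φ2→fog] = [12, 18]
r6 m[φ2→sprk] = [1, 5]
r6 m[φ3→sun] = [0, 2]
r6 m[φ3→ice] = [16, 12]
r6 m[φ4→cld] = [0, 5]
r6 m[φ5→sun] = [7, 9]
r6 m[φ6→sprk] = [2, 2]
r6 m[φ7→sprk] = [2, 4]
r6 m[sun→φ0] = [7, 15]
r6 m[sun→φ1] = [12, 20]
r6 m[sun→φ3] = [12, 22]
r6 m[sun→φ5] = [5, 15]
r6 m[cld→φ1] = [0, 5]
r6 m[cld→φ4] = [12, 16]
r6 m[ice→φ3] = [0, 0]
r6 m[fog→φ2] = [0, 0]
r6 m[wet→φ1] = [0, 0]
r6 m[sprk→φ0] = [5, 11]
r6 m[sprk→φ2] = [11, 16]
r6 m[sprk→φ6] = [10, 19]
r6 m[sprk→φ7] = [10, 17]
r7 m[φ0→sun] = [5, 9]
r7 m[φ0→sprk] = [7, 10]
r7 m[φ1→sun] = [0, 4]
r7 m[φ1→cld] = [12, 16]
r7 m[φ1→wet] = [12, 20]
r7 m[φ2→fog] = [12, 18]
r7 m[φ2→sprk] = [1, 5]
r7 m[φ3→sun] = [0, 2]
r7 m[φ3→ice] = [16, 12]
r7 m[φ4→cld] = [0, 5]
r7 m[φ5→sun] = [7, 9]
r7 m[φ6→sprk] = [2, 2]
r7 m[φ7→sprk] = [2, 4]
r7 m[sun→φ0] = [7, 15]
r7 m[sun→φ1] = [12, 20]
r7 m[sun→φ3] = [12, 22]
r7 m[sun→φ5] = [5, 15]
r7 m[cld→φ1] = [0, 5]
r7 m[cld→φ4] = [12, 16]
r7 m[ice→φ3] = [0, 0]
r7 m[fog→φ2] = [0, 0]
r7 m[wet→φ1] = [0, 0]
r7 m[sprk→φ0] = [5, 11]
r7 m[sprk→φ2] = [11, 16]
r7 m[sprk→φ6] = [10, 19]
r7 m[sprk→φ7] = [10, 17]
fixed point reached at round 7
traceback from sun: (sun=0, cld=0, ice=1, fog=0, wet=0, sprk=0), score=12

assignment: (sun=0, cld=0, ice=1, fog=0, wet=0, sprk=0); score = 12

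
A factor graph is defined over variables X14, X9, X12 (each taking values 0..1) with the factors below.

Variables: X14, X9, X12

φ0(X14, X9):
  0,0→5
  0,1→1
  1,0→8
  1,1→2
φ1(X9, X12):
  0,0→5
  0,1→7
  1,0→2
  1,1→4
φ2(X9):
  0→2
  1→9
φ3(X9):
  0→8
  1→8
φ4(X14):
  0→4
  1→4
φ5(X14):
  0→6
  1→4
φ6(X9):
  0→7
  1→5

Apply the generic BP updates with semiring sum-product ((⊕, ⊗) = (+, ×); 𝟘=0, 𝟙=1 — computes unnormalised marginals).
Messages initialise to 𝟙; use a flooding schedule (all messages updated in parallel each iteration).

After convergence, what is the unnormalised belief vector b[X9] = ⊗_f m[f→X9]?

init: all messages = 𝟙 over 2 values
r1 m[φ0→X14] = [6, 10]
r1 m[φ0→X9] = [13, 3]
r1 m[φ1→X9] = [12, 6]
r1 m[φ1→X12] = [7, 11]
r1 m[φ2→X9] = [2, 9]
r1 m[φ3→X9] = [8, 8]
r1 m[φ4→X14] = [4, 4]
r1 m[φ5→X14] = [6, 4]
r1 m[φ6→X9] = [7, 5]
r1 m[X14→φ0] = [1, 1]
r1 m[X14→φ4] = [1, 1]
r1 m[X14→φ5] = [1, 1]
r1 m[X9→φ0] = [1, 1]
r1 m[X9→φ1] = [1, 1]
r1 m[X9→φ2] = [1, 1]
r1 m[X9→φ3] = [1, 1]
r1 m[X9→φ6] = [1, 1]
r1 m[X12→φ1] = [1, 1]
r2 m[φ0→X14] = [6, 10]
r2 m[φ0→X9] = [13, 3]
r2 m[φ1→X9] = [12, 6]
r2 m[φ1→X12] = [7, 11]
r2 m[φ2→X9] = [2, 9]
r2 m[φ3→X9] = [8, 8]
r2 m[φ4→X14] = [4, 4]
r2 m[φ5→X14] = [6, 4]
r2 m[φ6→X9] = [7, 5]
r2 m[X14→φ0] = [24, 16]
r2 m[X14→φ4] = [36, 40]
r2 m[X14→φ5] = [24, 40]
r2 m[X9→φ0] = [1344, 2160]
r2 m[X9→φ1] = [1456, 1080]
r2 m[X9→φ2] = [8736, 720]
r2 m[X9→φ3] = [2184, 810]
r2 m[X9→φ6] = [2496, 1296]
r2 m[X12→φ1] = [1, 1]
r3 m[φ0→X14] = [8880, 15072]
r3 m[φ0→X9] = [248, 56]
r3 m[φ1→X9] = [12, 6]
r3 m[φ1→X12] = [9440, 14512]
r3 m[φ2→X9] = [2, 9]
r3 m[φ3→X9] = [8, 8]
r3 m[φ4→X14] = [4, 4]
r3 m[φ5→X14] = [6, 4]
r3 m[φ6→X9] = [7, 5]
r3 m[X14→φ0] = [24, 16]
r3 m[X14→φ4] = [36, 40]
r3 m[X14→φ5] = [24, 40]
r3 m[X9→φ0] = [1344, 2160]
r3 m[X9→φ1] = [1456, 1080]
r3 m[X9→φ2] = [8736, 720]
r3 m[X9→φ3] = [2184, 810]
r3 m[X9→φ6] = [2496, 1296]
r3 m[X12→φ1] = [1, 1]
r4 m[φ0→X14] = [8880, 15072]
r4 m[φ0→X9] = [248, 56]
r4 m[φ1→X9] = [12, 6]
r4 m[φ1→X12] = [9440, 14512]
r4 m[φ2→X9] = [2, 9]
r4 m[φ3→X9] = [8, 8]
r4 m[φ4→X14] = [4, 4]
r4 m[φ5→X14] = [6, 4]
r4 m[φ6→X9] = [7, 5]
r4 m[X14→φ0] = [24, 16]
r4 m[X14→φ4] = [53280, 60288]
r4 m[X14→φ5] = [35520, 60288]
r4 m[X9→φ0] = [1344, 2160]
r4 m[X9→φ1] = [27776, 20160]
r4 m[X9→φ2] = [166656, 13440]
r4 m[X9→φ3] = [41664, 15120]
r4 m[X9→φ6] = [47616, 24192]
r4 m[X12→φ1] = [1, 1]
r5 m[φ0→X14] = [8880, 15072]
r5 m[φ0→X9] = [248, 56]
r5 m[φ1→X9] = [12, 6]
r5 m[φ1→X12] = [179200, 275072]
r5 m[φ2→X9] = [2, 9]
r5 m[φ3→X9] = [8, 8]
r5 m[φ4→X14] = [4, 4]
r5 m[φ5→X14] = [6, 4]
r5 m[φ6→X9] = [7, 5]
r5 m[X14→φ0] = [24, 16]
r5 m[X14→φ4] = [53280, 60288]
r5 m[X14→φ5] = [35520, 60288]
r5 m[X9→φ0] = [1344, 2160]
r5 m[X9→φ1] = [27776, 20160]
r5 m[X9→φ2] = [166656, 13440]
r5 m[X9→φ3] = [41664, 15120]
r5 m[X9→φ6] = [47616, 24192]
r5 m[X12→φ1] = [1, 1]
r6 m[φ0→X14] = [8880, 15072]
r6 m[φ0→X9] = [248, 56]
r6 m[φ1→X9] = [12, 6]
r6 m[φ1→X12] = [179200, 275072]
r6 m[φ2→X9] = [2, 9]
r6 m[φ3→X9] = [8, 8]
r6 m[φ4→X14] = [4, 4]
r6 m[φ5→X14] = [6, 4]
r6 m[φ6→X9] = [7, 5]
r6 m[X14→φ0] = [24, 16]
r6 m[X14→φ4] = [53280, 60288]
r6 m[X14→φ5] = [35520, 60288]
r6 m[X9→φ0] = [1344, 2160]
r6 m[X9→φ1] = [27776, 20160]
r6 m[X9→φ2] = [166656, 13440]
r6 m[X9→φ3] = [41664, 15120]
r6 m[X9→φ6] = [47616, 24192]
r6 m[X12→φ1] = [1, 1]
fixed point reached at round 6
b[X9] = ⊗ incoming = [333312, 120960]

b[X9] = [333312, 120960]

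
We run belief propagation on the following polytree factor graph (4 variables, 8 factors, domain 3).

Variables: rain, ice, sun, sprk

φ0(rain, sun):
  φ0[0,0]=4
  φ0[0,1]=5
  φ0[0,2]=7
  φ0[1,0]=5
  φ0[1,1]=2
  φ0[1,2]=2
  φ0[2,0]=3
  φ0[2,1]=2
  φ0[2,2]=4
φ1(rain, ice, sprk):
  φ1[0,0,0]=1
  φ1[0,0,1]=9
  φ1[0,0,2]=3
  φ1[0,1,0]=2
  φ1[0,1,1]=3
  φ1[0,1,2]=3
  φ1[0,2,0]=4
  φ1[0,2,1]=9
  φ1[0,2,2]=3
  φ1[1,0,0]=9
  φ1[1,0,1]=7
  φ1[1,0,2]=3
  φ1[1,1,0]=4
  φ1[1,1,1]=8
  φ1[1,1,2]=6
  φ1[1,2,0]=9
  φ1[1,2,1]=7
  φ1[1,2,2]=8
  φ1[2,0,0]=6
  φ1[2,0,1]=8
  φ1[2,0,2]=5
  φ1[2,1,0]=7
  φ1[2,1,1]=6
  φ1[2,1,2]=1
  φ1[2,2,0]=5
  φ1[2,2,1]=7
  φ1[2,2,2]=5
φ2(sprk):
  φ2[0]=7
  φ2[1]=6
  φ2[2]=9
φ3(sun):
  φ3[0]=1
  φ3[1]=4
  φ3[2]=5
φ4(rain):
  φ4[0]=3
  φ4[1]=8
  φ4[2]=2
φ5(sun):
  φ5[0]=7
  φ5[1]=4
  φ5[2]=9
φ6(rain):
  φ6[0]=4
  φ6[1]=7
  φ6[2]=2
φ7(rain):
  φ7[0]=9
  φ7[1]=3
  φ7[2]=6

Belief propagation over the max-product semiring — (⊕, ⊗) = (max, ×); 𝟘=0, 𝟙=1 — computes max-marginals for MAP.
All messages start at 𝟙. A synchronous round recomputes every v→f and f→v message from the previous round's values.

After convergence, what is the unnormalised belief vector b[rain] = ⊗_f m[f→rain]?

init: all messages = 𝟙 over 3 values
r1 m[φ0→rain] = [7, 5, 4]
r1 m[φ0→sun] = [5, 5, 7]
r1 m[φ1→rain] = [9, 9, 8]
r1 m[φ1→ice] = [9, 8, 9]
r1 m[φ1→sprk] = [9, 9, 8]
r1 m[φ2→sprk] = [7, 6, 9]
r1 m[φ3→sun] = [1, 4, 5]
r1 m[φ4→rain] = [3, 8, 2]
r1 m[φ5→sun] = [7, 4, 9]
r1 m[φ6→rain] = [4, 7, 2]
r1 m[φ7→rain] = [9, 3, 6]
r1 m[rain→φ0] = [1, 1, 1]
r1 m[rain→φ1] = [1, 1, 1]
r1 m[rain→φ4] = [1, 1, 1]
r1 m[rain→φ6] = [1, 1, 1]
r1 m[rain→φ7] = [1, 1, 1]
r1 m[ice→φ1] = [1, 1, 1]
r1 m[sun→φ0] = [1, 1, 1]
r1 m[sun→φ3] = [1, 1, 1]
r1 m[sun→φ5] = [1, 1, 1]
r1 m[sprk→φ1] = [1, 1, 1]
r1 m[sprk→φ2] = [1, 1, 1]
r2 m[φ0→rain] = [7, 5, 4]
r2 m[φ0→sun] = [5, 5, 7]
r2 m[φ1→rain] = [9, 9, 8]
r2 m[φ1→ice] = [9, 8, 9]
r2 m[φ1→sprk] = [9, 9, 8]
r2 m[φ2→sprk] = [7, 6, 9]
r2 m[φ3→sun] = [1, 4, 5]
r2 m[φ4→rain] = [3, 8, 2]
r2 m[φ5→sun] = [7, 4, 9]
r2 m[φ6→rain] = [4, 7, 2]
r2 m[φ7→rain] = [9, 3, 6]
r2 m[rain→φ0] = [972, 1512, 192]
r2 m[rain→φ1] = [756, 840, 96]
r2 m[rain→φ4] = [2268, 945, 384]
r2 m[rain→φ6] = [1701, 1080, 384]
r2 m[rain→φ7] = [756, 2520, 128]
r2 m[ice→φ1] = [1, 1, 1]
r2 m[sun→φ0] = [7, 16, 45]
r2 m[sun→φ3] = [35, 20, 63]
r2 m[sun→φ5] = [5, 20, 35]
r2 m[sprk→φ1] = [7, 6, 9]
r2 m[sprk→φ2] = [9, 9, 8]
r3 m[φ0→rain] = [315, 90, 180]
r3 m[φ0→sun] = [7560, 4860, 6804]
r3 m[φ1→rain] = [54, 72, 49]
r3 m[φ1→ice] = [52920, 45360, 60480]
r3 m[φ1→sprk] = [7560, 6804, 6720]
r3 m[φ2→sprk] = [7, 6, 9]
r3 m[φ3→sun] = [1, 4, 5]
r3 m[φ4→rain] = [3, 8, 2]
r3 m[φ5→sun] = [7, 4, 9]
r3 m[φ6→rain] = [4, 7, 2]
r3 m[φ7→rain] = [9, 3, 6]
r3 m[rain→φ0] = [972, 1512, 192]
r3 m[rain→φ1] = [756, 840, 96]
r3 m[rain→φ4] = [2268, 945, 384]
r3 m[rain→φ6] = [1701, 1080, 384]
r3 m[rain→φ7] = [756, 2520, 128]
r3 m[ice→φ1] = [1, 1, 1]
r3 m[sun→φ0] = [7, 16, 45]
r3 m[sun→φ3] = [35, 20, 63]
r3 m[sun→φ5] = [5, 20, 35]
r3 m[sprk→φ1] = [7, 6, 9]
r3 m[sprk→φ2] = [9, 9, 8]
r4 m[φ0→rain] = [315, 90, 180]
r4 m[φ0→sun] = [7560, 4860, 6804]
r4 m[φ1→rain] = [54, 72, 49]
r4 m[φ1→ice] = [52920, 45360, 60480]
r4 m[φ1→sprk] = [7560, 6804, 6720]
r4 m[φ2→sprk] = [7, 6, 9]
r4 m[φ3→sun] = [1, 4, 5]
r4 m[φ4→rain] = [3, 8, 2]
r4 m[φ5→sun] = [7, 4, 9]
r4 m[φ6→rain] = [4, 7, 2]
r4 m[φ7→rain] = [9, 3, 6]
r4 m[rain→φ0] = [5832, 12096, 1176]
r4 m[rain→φ1] = [34020, 15120, 4320]
r4 m[rain→φ4] = [612360, 136080, 105840]
r4 m[rain→φ6] = [459270, 155520, 105840]
r4 m[rain→φ7] = [204120, 362880, 35280]
r4 m[ice→φ1] = [1, 1, 1]
r4 m[sun→φ0] = [7, 16, 45]
r4 m[sun→φ3] = [52920, 19440, 61236]
r4 m[sun→φ5] = [7560, 19440, 34020]
r4 m[sprk→φ1] = [7, 6, 9]
r4 m[sprk→φ2] = [7560, 6804, 6720]
r5 m[φ0→rain] = [315, 90, 180]
r5 m[φ0→sun] = [60480, 29160, 40824]
r5 m[φ1→rain] = [54, 72, 49]
r5 m[φ1→ice] = [1837080, 918540, 1837080]
r5 m[φ1→sprk] = [136080, 306180, 120960]
r5 m[φ2→sprk] = [7, 6, 9]
r5 m[φ3→sun] = [1, 4, 5]
r5 m[φ4→rain] = [3, 8, 2]
r5 m[φ5→sun] = [7, 4, 9]
r5 m[φ6→rain] = [4, 7, 2]
r5 m[φ7→rain] = [9, 3, 6]
r5 m[rain→φ0] = [5832, 12096, 1176]
r5 m[rain→φ1] = [34020, 15120, 4320]
r5 m[rain→φ4] = [612360, 136080, 105840]
r5 m[rain→φ6] = [459270, 155520, 105840]
r5 m[rain→φ7] = [204120, 362880, 35280]
r5 m[ice→φ1] = [1, 1, 1]
r5 m[sun→φ0] = [7, 16, 45]
r5 m[sun→φ3] = [52920, 19440, 61236]
r5 m[sun→φ5] = [7560, 19440, 34020]
r5 m[sprk→φ1] = [7, 6, 9]
r5 m[sprk→φ2] = [7560, 6804, 6720]
r6 m[φ0→rain] = [315, 90, 180]
r6 m[φ0→sun] = [60480, 29160, 40824]
r6 m[φ1→rain] = [54, 72, 49]
r6 m[φ1→ice] = [1837080, 918540, 1837080]
r6 m[φ1→sprk] = [136080, 306180, 120960]
r6 m[φ2→sprk] = [7, 6, 9]
r6 m[φ3→sun] = [1, 4, 5]
r6 m[φ4→rain] = [3, 8, 2]
r6 m[φ5→sun] = [7, 4, 9]
r6 m[φ6→rain] = [4, 7, 2]
r6 m[φ7→rain] = [9, 3, 6]
r6 m[rain→φ0] = [5832, 12096, 1176]
r6 m[rain→φ1] = [34020, 15120, 4320]
r6 m[rain→φ4] = [612360, 136080, 105840]
r6 m[rain→φ6] = [459270, 155520, 105840]
r6 m[rain→φ7] = [204120, 362880, 35280]
r6 m[ice→φ1] = [1, 1, 1]
r6 m[sun→φ0] = [7, 16, 45]
r6 m[sun→φ3] = [423360, 116640, 367416]
r6 m[sun→φ5] = [60480, 116640, 204120]
r6 m[sprk→φ1] = [7, 6, 9]
r6 m[sprk→φ2] = [136080, 306180, 120960]
r7 m[φ0→rain] = [315, 90, 180]
r7 m[φ0→sun] = [60480, 29160, 40824]
r7 m[φ1→rain] = [54, 72, 49]
r7 m[φ1→ice] = [1837080, 918540, 1837080]
r7 m[φ1→sprk] = [136080, 306180, 120960]
r7 m[φ2→sprk] = [7, 6, 9]
r7 m[φ3→sun] = [1, 4, 5]
r7 m[φ4→rain] = [3, 8, 2]
r7 m[φ5→sun] = [7, 4, 9]
r7 m[φ6→rain] = [4, 7, 2]
r7 m[φ7→rain] = [9, 3, 6]
r7 m[rain→φ0] = [5832, 12096, 1176]
r7 m[rain→φ1] = [34020, 15120, 4320]
r7 m[rain→φ4] = [612360, 136080, 105840]
r7 m[rain→φ6] = [459270, 155520, 105840]
r7 m[rain→φ7] = [204120, 362880, 35280]
r7 m[ice→φ1] = [1, 1, 1]
r7 m[sun→φ0] = [7, 16, 45]
r7 m[sun→φ3] = [423360, 116640, 367416]
r7 m[sun→φ5] = [60480, 116640, 204120]
r7 m[sprk→φ1] = [7, 6, 9]
r7 m[sprk→φ2] = [136080, 306180, 120960]
fixed point reached at round 7
b[rain] = ⊗ incoming = [1837080, 1088640, 211680]

b[rain] = [1837080, 1088640, 211680]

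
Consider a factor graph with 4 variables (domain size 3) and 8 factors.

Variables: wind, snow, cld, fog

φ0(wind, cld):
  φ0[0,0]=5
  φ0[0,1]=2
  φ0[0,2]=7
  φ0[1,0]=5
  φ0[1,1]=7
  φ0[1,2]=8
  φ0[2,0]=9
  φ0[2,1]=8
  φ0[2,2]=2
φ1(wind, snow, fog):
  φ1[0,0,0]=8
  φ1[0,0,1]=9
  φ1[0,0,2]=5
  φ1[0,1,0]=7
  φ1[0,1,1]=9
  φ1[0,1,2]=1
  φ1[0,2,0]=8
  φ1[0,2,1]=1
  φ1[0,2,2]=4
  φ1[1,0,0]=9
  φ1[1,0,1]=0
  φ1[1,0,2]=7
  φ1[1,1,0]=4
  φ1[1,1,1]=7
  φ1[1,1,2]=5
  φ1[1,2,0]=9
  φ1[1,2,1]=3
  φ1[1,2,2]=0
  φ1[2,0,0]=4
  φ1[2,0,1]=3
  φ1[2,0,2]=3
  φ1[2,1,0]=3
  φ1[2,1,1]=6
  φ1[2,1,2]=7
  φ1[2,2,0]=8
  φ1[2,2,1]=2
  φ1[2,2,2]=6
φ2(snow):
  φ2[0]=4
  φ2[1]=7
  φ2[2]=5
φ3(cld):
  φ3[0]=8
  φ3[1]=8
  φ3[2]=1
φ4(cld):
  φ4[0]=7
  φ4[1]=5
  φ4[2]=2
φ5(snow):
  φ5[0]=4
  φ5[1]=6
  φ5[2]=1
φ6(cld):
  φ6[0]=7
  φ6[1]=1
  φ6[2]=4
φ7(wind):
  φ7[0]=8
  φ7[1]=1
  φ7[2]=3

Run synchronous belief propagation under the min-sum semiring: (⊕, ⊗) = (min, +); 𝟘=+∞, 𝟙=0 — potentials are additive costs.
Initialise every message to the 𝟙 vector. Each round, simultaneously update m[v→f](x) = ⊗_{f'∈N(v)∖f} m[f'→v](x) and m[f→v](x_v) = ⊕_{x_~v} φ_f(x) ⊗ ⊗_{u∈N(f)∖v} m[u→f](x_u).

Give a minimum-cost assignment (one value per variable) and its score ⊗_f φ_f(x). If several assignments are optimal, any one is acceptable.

init: all messages = 𝟙 over 3 values
r1 m[φ0→wind] = [2, 5, 2]
r1 m[φ0→cld] = [5, 2, 2]
r1 m[φ1→wind] = [1, 0, 2]
r1 m[φ1→snow] = [0, 1, 0]
r1 m[φ1→fog] = [3, 0, 0]
r1 m[φ2→snow] = [4, 7, 5]
r1 m[φ3→cld] = [8, 8, 1]
r1 m[φ4→cld] = [7, 5, 2]
r1 m[φ5→snow] = [4, 6, 1]
r1 m[φ6→cld] = [7, 1, 4]
r1 m[φ7→wind] = [8, 1, 3]
r1 m[wind→φ0] = [0, 0, 0]
r1 m[wind→φ1] = [0, 0, 0]
r1 m[wind→φ7] = [0, 0, 0]
r1 m[snow→φ1] = [0, 0, 0]
r1 m[snow→φ2] = [0, 0, 0]
r1 m[snow→φ5] = [0, 0, 0]
r1 m[cld→φ0] = [0, 0, 0]
r1 m[cld→φ3] = [0, 0, 0]
r1 m[cld→φ4] = [0, 0, 0]
r1 m[cld→φ6] = [0, 0, 0]
r1 m[fog→φ1] = [0, 0, 0]
r2 m[φ0→wind] = [2, 5, 2]
r2 m[φ0→cld] = [5, 2, 2]
r2 m[φ1→wind] = [1, 0, 2]
r2 m[φ1→snow] = [0, 1, 0]
r2 m[φ1→fog] = [3, 0, 0]
r2 m[φ2→snow] = [4, 7, 5]
r2 m[φ3→cld] = [8, 8, 1]
r2 m[φ4→cld] = [7, 5, 2]
r2 m[φ5→snow] = [4, 6, 1]
r2 m[φ6→cld] = [7, 1, 4]
r2 m[φ7→wind] = [8, 1, 3]
r2 m[wind→φ0] = [9, 1, 5]
r2 m[wind→φ1] = [10, 6, 5]
r2 m[wind→φ7] = [3, 5, 4]
r2 m[snow→φ1] = [8, 13, 6]
r2 m[snow→φ2] = [4, 7, 1]
r2 m[snow→φ5] = [4, 8, 5]
r2 m[cld→φ0] = [22, 14, 7]
r2 m[cld→φ3] = [19, 8, 8]
r2 m[cld→φ4] = [20, 11, 7]
r2 m[cld→φ6] = [20, 15, 5]
r2 m[fog→φ1] = [0, 0, 0]
r3 m[φ0→wind] = [14, 15, 9]
r3 m[φ0→cld] = [6, 8, 7]
r3 m[φ1→wind] = [7, 6, 8]
r3 m[φ1→snow] = [6, 8, 6]
r3 m[φ1→fog] = [17, 13, 12]
r3 m[φ2→snow] = [4, 7, 5]
r3 m[φ3→cld] = [8, 8, 1]
r3 m[φ4→cld] = [7, 5, 2]
r3 m[φ5→snow] = [4, 6, 1]
r3 m[φ6→cld] = [7, 1, 4]
r3 m[φ7→wind] = [8, 1, 3]
r3 m[wind→φ0] = [9, 1, 5]
r3 m[wind→φ1] = [10, 6, 5]
r3 m[wind→φ7] = [3, 5, 4]
r3 m[snow→φ1] = [8, 13, 6]
r3 m[snow→φ2] = [4, 7, 1]
r3 m[snow→φ5] = [4, 8, 5]
r3 m[cld→φ0] = [22, 14, 7]
r3 m[cld→φ3] = [19, 8, 8]
r3 m[cld→φ4] = [20, 11, 7]
r3 m[cld→φ6] = [20, 15, 5]
r3 m[fog→φ1] = [0, 0, 0]
r4 m[φ0→wind] = [14, 15, 9]
r4 m[φ0→cld] = [6, 8, 7]
r4 m[φ1→wind] = [7, 6, 8]
r4 m[φ1→snow] = [6, 8, 6]
r4 m[φ1→fog] = [17, 13, 12]
r4 m[φ2→snow] = [4, 7, 5]
r4 m[φ3→cld] = [8, 8, 1]
r4 m[φ4→cld] = [7, 5, 2]
r4 m[φ5→snow] = [4, 6, 1]
r4 m[φ6→cld] = [7, 1, 4]
r4 m[φ7→wind] = [8, 1, 3]
r4 m[wind→φ0] = [15, 7, 11]
r4 m[wind→φ1] = [22, 16, 12]
r4 m[wind→φ7] = [21, 21, 17]
r4 m[snow→φ1] = [8, 13, 6]
r4 m[snow→φ2] = [10, 14, 7]
r4 m[snow→φ5] = [10, 15, 11]
r4 m[cld→φ0] = [22, 14, 7]
r4 m[cld→φ3] = [20, 14, 13]
r4 m[cld→φ4] = [21, 17, 12]
r4 m[cld→φ6] = [21, 21, 10]
r4 m[fog→φ1] = [0, 0, 0]
r5 m[φ0→wind] = [14, 15, 9]
r5 m[φ0→cld] = [12, 14, 13]
r5 m[φ1→wind] = [7, 6, 8]
r5 m[φ1→snow] = [15, 15, 14]
r5 m[φ1→fog] = [24, 20, 22]
r5 m[φ2→snow] = [4, 7, 5]
r5 m[φ3→cld] = [8, 8, 1]
r5 m[φ4→cld] = [7, 5, 2]
r5 m[φ5→snow] = [4, 6, 1]
r5 m[φ6→cld] = [7, 1, 4]
r5 m[φ7→wind] = [8, 1, 3]
r5 m[wind→φ0] = [15, 7, 11]
r5 m[wind→φ1] = [22, 16, 12]
r5 m[wind→φ7] = [21, 21, 17]
r5 m[snow→φ1] = [8, 13, 6]
r5 m[snow→φ2] = [10, 14, 7]
r5 m[snow→φ5] = [10, 15, 11]
r5 m[cld→φ0] = [22, 14, 7]
r5 m[cld→φ3] = [20, 14, 13]
r5 m[cld→φ4] = [21, 17, 12]
r5 m[cld→φ6] = [21, 21, 10]
r5 m[fog→φ1] = [0, 0, 0]
r6 m[φ0→wind] = [14, 15, 9]
r6 m[φ0→cld] = [12, 14, 13]
r6 m[φ1→wind] = [7, 6, 8]
r6 m[φ1→snow] = [15, 15, 14]
r6 m[φ1→fog] = [24, 20, 22]
r6 m[φ2→snow] = [4, 7, 5]
r6 m[φ3→cld] = [8, 8, 1]
r6 m[φ4→cld] = [7, 5, 2]
r6 m[φ5→snow] = [4, 6, 1]
r6 m[φ6→cld] = [7, 1, 4]
r6 m[φ7→wind] = [8, 1, 3]
r6 m[wind→φ0] = [15, 7, 11]
r6 m[wind→φ1] = [22, 16, 12]
r6 m[wind→φ7] = [21, 21, 17]
r6 m[snow→φ1] = [8, 13, 6]
r6 m[snow→φ2] = [19, 21, 15]
r6 m[snow→φ5] = [19, 22, 19]
r6 m[cld→φ0] = [22, 14, 7]
r6 m[cld→φ3] = [26, 20, 19]
r6 m[cld→φ4] = [27, 23, 18]
r6 m[cld→φ6] = [27, 27, 16]
r6 m[fog→φ1] = [0, 0, 0]
r7 m[φ0→wind] = [14, 15, 9]
r7 m[φ0→cld] = [12, 14, 13]
r7 m[φ1→wind] = [7, 6, 8]
r7 m[φ1→snow] = [15, 15, 14]
r7 m[φ1→fog] = [24, 20, 22]
r7 m[φ2→snow] = [4, 7, 5]
r7 m[φ3→cld] = [8, 8, 1]
r7 m[φ4→cld] = [7, 5, 2]
r7 m[φ5→snow] = [4, 6, 1]
r7 m[φ6→cld] = [7, 1, 4]
r7 m[φ7→wind] = [8, 1, 3]
r7 m[wind→φ0] = [15, 7, 11]
r7 m[wind→φ1] = [22, 16, 12]
r7 m[wind→φ7] = [21, 21, 17]
r7 m[snow→φ1] = [8, 13, 6]
r7 m[snow→φ2] = [19, 21, 15]
r7 m[snow→φ5] = [19, 22, 19]
r7 m[cld→φ0] = [22, 14, 7]
r7 m[cld→φ3] = [26, 20, 19]
r7 m[cld→φ4] = [27, 23, 18]
r7 m[cld→φ6] = [27, 27, 16]
r7 m[fog→φ1] = [0, 0, 0]
fixed point reached at round 7
traceback from wind: (wind=2, snow=2, cld=2, fog=1), score=20

assignment: (wind=2, snow=2, cld=2, fog=1); score = 20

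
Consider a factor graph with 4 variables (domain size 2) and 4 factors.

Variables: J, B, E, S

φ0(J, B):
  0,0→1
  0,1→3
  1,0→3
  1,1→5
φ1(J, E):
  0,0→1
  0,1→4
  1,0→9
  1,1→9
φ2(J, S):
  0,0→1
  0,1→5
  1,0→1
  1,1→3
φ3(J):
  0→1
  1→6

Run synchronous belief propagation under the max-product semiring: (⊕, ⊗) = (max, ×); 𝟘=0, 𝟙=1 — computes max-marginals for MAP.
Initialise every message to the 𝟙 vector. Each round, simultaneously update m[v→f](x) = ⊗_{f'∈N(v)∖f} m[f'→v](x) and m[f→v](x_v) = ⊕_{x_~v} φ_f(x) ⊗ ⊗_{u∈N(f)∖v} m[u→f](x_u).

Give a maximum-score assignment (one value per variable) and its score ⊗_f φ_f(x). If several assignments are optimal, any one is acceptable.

assignment: (J=1, B=1, E=0, S=1); score = 810

init: all messages = 𝟙 over 2 values
r1 m[φ0→J] = [3, 5]
r1 m[φ0→B] = [3, 5]
r1 m[φ1→J] = [4, 9]
r1 m[φ1→E] = [9, 9]
r1 m[φ2→J] = [5, 3]
r1 m[φ2→S] = [1, 5]
r1 m[φ3→J] = [1, 6]
r1 m[J→φ0] = [1, 1]
r1 m[J→φ1] = [1, 1]
r1 m[J→φ2] = [1, 1]
r1 m[J→φ3] = [1, 1]
r1 m[B→φ0] = [1, 1]
r1 m[E→φ1] = [1, 1]
r1 m[S→φ2] = [1, 1]
r2 m[φ0→J] = [3, 5]
r2 m[φ0→B] = [3, 5]
r2 m[φ1→J] = [4, 9]
r2 m[φ1→E] = [9, 9]
r2 m[φ2→J] = [5, 3]
r2 m[φ2→S] = [1, 5]
r2 m[φ3→J] = [1, 6]
r2 m[J→φ0] = [20, 162]
r2 m[J→φ1] = [15, 90]
r2 m[J→φ2] = [12, 270]
r2 m[J→φ3] = [60, 135]
r2 m[B→φ0] = [1, 1]
r2 m[E→φ1] = [1, 1]
r2 m[S→φ2] = [1, 1]
r3 m[φ0→J] = [3, 5]
r3 m[φ0→B] = [486, 810]
r3 m[φ1→J] = [4, 9]
r3 m[φ1→E] = [810, 810]
r3 m[φ2→J] = [5, 3]
r3 m[φ2→S] = [270, 810]
r3 m[φ3→J] = [1, 6]
r3 m[J→φ0] = [20, 162]
r3 m[J→φ1] = [15, 90]
r3 m[J→φ2] = [12, 270]
r3 m[J→φ3] = [60, 135]
r3 m[B→φ0] = [1, 1]
r3 m[E→φ1] = [1, 1]
r3 m[S→φ2] = [1, 1]
r4 m[φ0→J] = [3, 5]
r4 m[φ0→B] = [486, 810]
r4 m[φ1→J] = [4, 9]
r4 m[φ1→E] = [810, 810]
r4 m[φ2→J] = [5, 3]
r4 m[φ2→S] = [270, 810]
r4 m[φ3→J] = [1, 6]
r4 m[J→φ0] = [20, 162]
r4 m[J→φ1] = [15, 90]
r4 m[J→φ2] = [12, 270]
r4 m[J→φ3] = [60, 135]
r4 m[B→φ0] = [1, 1]
r4 m[E→φ1] = [1, 1]
r4 m[S→φ2] = [1, 1]
fixed point reached at round 4
traceback from J: (J=1, B=1, E=0, S=1), score=810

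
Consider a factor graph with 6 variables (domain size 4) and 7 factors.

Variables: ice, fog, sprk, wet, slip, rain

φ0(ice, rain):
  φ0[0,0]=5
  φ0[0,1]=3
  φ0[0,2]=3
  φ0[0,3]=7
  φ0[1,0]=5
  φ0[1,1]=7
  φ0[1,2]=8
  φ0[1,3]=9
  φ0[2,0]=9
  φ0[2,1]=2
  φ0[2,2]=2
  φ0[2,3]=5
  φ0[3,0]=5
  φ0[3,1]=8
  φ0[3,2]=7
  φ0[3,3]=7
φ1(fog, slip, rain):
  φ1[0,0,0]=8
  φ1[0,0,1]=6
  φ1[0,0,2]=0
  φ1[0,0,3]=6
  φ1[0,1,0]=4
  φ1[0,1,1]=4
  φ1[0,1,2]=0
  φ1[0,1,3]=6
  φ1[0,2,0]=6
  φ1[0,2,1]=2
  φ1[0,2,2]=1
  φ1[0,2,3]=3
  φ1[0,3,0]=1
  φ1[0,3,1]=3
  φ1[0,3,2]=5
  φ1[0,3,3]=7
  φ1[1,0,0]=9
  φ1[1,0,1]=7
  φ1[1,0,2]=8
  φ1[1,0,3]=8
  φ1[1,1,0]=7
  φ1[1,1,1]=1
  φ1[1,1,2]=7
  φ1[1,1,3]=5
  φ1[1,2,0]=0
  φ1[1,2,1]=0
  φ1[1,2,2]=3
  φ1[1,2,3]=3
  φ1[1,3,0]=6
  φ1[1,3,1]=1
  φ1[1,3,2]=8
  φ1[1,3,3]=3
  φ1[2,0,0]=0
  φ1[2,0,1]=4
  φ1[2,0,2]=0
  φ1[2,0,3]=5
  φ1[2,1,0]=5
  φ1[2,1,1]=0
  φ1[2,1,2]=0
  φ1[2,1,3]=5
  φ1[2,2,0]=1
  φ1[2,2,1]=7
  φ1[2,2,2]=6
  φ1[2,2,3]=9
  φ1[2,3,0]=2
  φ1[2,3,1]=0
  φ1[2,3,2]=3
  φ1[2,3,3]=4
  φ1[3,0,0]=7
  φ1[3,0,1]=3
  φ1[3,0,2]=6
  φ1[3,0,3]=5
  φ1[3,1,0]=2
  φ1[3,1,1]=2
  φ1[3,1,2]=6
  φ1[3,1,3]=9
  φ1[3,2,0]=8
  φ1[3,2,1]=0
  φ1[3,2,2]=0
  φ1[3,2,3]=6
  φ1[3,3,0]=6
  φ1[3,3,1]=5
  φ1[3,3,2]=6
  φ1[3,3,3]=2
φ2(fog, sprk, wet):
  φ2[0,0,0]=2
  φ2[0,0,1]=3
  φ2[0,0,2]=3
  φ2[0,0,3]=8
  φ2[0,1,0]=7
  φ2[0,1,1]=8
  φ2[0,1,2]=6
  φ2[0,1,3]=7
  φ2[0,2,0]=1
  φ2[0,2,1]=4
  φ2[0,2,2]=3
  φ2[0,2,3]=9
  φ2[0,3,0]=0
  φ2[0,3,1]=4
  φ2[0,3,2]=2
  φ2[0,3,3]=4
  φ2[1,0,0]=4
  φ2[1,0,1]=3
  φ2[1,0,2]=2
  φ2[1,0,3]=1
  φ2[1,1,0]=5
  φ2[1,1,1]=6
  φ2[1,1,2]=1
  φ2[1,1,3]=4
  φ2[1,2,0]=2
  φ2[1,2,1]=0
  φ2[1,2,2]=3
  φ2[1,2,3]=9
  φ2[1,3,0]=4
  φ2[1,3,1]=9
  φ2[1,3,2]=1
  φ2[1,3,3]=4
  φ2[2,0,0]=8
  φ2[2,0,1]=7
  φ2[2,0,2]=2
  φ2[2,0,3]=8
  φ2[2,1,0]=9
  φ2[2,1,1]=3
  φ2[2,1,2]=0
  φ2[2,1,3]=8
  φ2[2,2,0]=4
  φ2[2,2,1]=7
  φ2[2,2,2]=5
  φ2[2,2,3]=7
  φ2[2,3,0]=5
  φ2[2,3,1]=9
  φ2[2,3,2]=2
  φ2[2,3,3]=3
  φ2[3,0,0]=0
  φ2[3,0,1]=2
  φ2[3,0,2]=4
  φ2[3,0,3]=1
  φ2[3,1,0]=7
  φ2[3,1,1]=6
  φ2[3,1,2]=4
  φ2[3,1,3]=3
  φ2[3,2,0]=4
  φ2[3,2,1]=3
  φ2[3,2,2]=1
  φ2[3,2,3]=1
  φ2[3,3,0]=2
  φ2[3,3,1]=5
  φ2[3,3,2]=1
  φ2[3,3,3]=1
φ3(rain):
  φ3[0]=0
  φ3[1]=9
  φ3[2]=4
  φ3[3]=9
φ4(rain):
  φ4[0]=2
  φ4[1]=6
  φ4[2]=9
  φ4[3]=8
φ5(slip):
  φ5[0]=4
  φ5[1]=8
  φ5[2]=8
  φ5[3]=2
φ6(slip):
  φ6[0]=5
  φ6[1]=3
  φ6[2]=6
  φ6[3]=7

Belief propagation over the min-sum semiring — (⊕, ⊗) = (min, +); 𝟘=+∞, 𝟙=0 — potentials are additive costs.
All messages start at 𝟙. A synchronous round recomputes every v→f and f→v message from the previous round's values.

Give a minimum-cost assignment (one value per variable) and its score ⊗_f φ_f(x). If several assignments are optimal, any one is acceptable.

assignment: (ice=0, fog=2, sprk=1, wet=2, slip=0, rain=0); score = 16

init: all messages = 𝟙 over 4 values
r1 m[φ0→ice] = [3, 5, 2, 5]
r1 m[φ0→rain] = [5, 2, 2, 5]
r1 m[φ1→fog] = [0, 0, 0, 0]
r1 m[φ1→slip] = [0, 0, 0, 0]
r1 m[φ1→rain] = [0, 0, 0, 2]
r1 m[φ2→fog] = [0, 0, 0, 0]
r1 m[φ2→sprk] = [0, 0, 0, 0]
r1 m[φ2→wet] = [0, 0, 0, 1]
r1 m[φ3→rain] = [0, 9, 4, 9]
r1 m[φ4→rain] = [2, 6, 9, 8]
r1 m[φ5→slip] = [4, 8, 8, 2]
r1 m[φ6→slip] = [5, 3, 6, 7]
r1 m[ice→φ0] = [0, 0, 0, 0]
r1 m[fog→φ1] = [0, 0, 0, 0]
r1 m[fog→φ2] = [0, 0, 0, 0]
r1 m[sprk→φ2] = [0, 0, 0, 0]
r1 m[wet→φ2] = [0, 0, 0, 0]
r1 m[slip→φ1] = [0, 0, 0, 0]
r1 m[slip→φ5] = [0, 0, 0, 0]
r1 m[slip→φ6] = [0, 0, 0, 0]
r1 m[rain→φ0] = [0, 0, 0, 0]
r1 m[rain→φ1] = [0, 0, 0, 0]
r1 m[rain→φ3] = [0, 0, 0, 0]
r1 m[rain→φ4] = [0, 0, 0, 0]
r2 m[φ0→ice] = [3, 5, 2, 5]
r2 m[φ0→rain] = [5, 2, 2, 5]
r2 m[φ1→fog] = [0, 0, 0, 0]
r2 m[φ1→slip] = [0, 0, 0, 0]
r2 m[φ1→rain] = [0, 0, 0, 2]
r2 m[φ2→fog] = [0, 0, 0, 0]
r2 m[φ2→sprk] = [0, 0, 0, 0]
r2 m[φ2→wet] = [0, 0, 0, 1]
r2 m[φ3→rain] = [0, 9, 4, 9]
r2 m[φ4→rain] = [2, 6, 9, 8]
r2 m[φ5→slip] = [4, 8, 8, 2]
r2 m[φ6→slip] = [5, 3, 6, 7]
r2 m[ice→φ0] = [0, 0, 0, 0]
r2 m[fog→φ1] = [0, 0, 0, 0]
r2 m[fog→φ2] = [0, 0, 0, 0]
r2 m[sprk→φ2] = [0, 0, 0, 0]
r2 m[wet→φ2] = [0, 0, 0, 0]
r2 m[slip→φ1] = [9, 11, 14, 9]
r2 m[slip→φ5] = [5, 3, 6, 7]
r2 m[slip→φ6] = [4, 8, 8, 2]
r2 m[rain→φ0] = [2, 15, 13, 19]
r2 m[rain→φ1] = [7, 17, 15, 22]
r2 m[rain→φ3] = [7, 8, 11, 15]
r2 m[rain→φ4] = [5, 11, 6, 16]
r3 m[φ0→ice] = [7, 7, 11, 7]
r3 m[φ0→rain] = [5, 2, 2, 5]
r3 m[φ1→fog] = [17, 21, 16, 20]
r3 m[φ1→slip] = [7, 9, 7, 8]
r3 m[φ1→rain] = [9, 9, 9, 11]
r3 m[φ2→fog] = [0, 0, 0, 0]
r3 m[φ2→sprk] = [0, 0, 0, 0]
r3 m[φ2→wet] = [0, 0, 0, 1]
r3 m[φ3→rain] = [0, 9, 4, 9]
r3 m[φ4→rain] = [2, 6, 9, 8]
r3 m[φ5→slip] = [4, 8, 8, 2]
r3 m[φ6→slip] = [5, 3, 6, 7]
r3 m[ice→φ0] = [0, 0, 0, 0]
r3 m[fog→φ1] = [0, 0, 0, 0]
r3 m[fog→φ2] = [0, 0, 0, 0]
r3 m[sprk→φ2] = [0, 0, 0, 0]
r3 m[wet→φ2] = [0, 0, 0, 0]
r3 m[slip→φ1] = [9, 11, 14, 9]
r3 m[slip→φ5] = [5, 3, 6, 7]
r3 m[slip→φ6] = [4, 8, 8, 2]
r3 m[rain→φ0] = [2, 15, 13, 19]
r3 m[rain→φ1] = [7, 17, 15, 22]
r3 m[rain→φ3] = [7, 8, 11, 15]
r3 m[rain→φ4] = [5, 11, 6, 16]
r4 m[φ0→ice] = [7, 7, 11, 7]
r4 m[φ0→rain] = [5, 2, 2, 5]
r4 m[φ1→fog] = [17, 21, 16, 20]
r4 m[φ1→slip] = [7, 9, 7, 8]
r4 m[φ1→rain] = [9, 9, 9, 11]
r4 m[φ2→fog] = [0, 0, 0, 0]
r4 m[φ2→sprk] = [0, 0, 0, 0]
r4 m[φ2→wet] = [0, 0, 0, 1]
r4 m[φ3→rain] = [0, 9, 4, 9]
r4 m[φ4→rain] = [2, 6, 9, 8]
r4 m[φ5→slip] = [4, 8, 8, 2]
r4 m[φ6→slip] = [5, 3, 6, 7]
r4 m[ice→φ0] = [0, 0, 0, 0]
r4 m[fog→φ1] = [0, 0, 0, 0]
r4 m[fog→φ2] = [17, 21, 16, 20]
r4 m[sprk→φ2] = [0, 0, 0, 0]
r4 m[wet→φ2] = [0, 0, 0, 0]
r4 m[slip→φ1] = [9, 11, 14, 9]
r4 m[slip→φ5] = [12, 12, 13, 15]
r4 m[slip→φ6] = [11, 17, 15, 10]
r4 m[rain→φ0] = [11, 24, 22, 28]
r4 m[rain→φ1] = [7, 17, 15, 22]
r4 m[rain→φ3] = [16, 17, 20, 24]
r4 m[rain→φ4] = [14, 20, 15, 25]
r5 m[φ0→ice] = [16, 16, 20, 16]
r5 m[φ0→rain] = [5, 2, 2, 5]
r5 m[φ1→fog] = [17, 21, 16, 20]
r5 m[φ1→slip] = [7, 9, 7, 8]
r5 m[φ1→rain] = [9, 9, 9, 11]
r5 m[φ2→fog] = [0, 0, 0, 0]
r5 m[φ2→sprk] = [18, 16, 18, 17]
r5 m[φ2→wet] = [17, 19, 16, 19]
r5 m[φ3→rain] = [0, 9, 4, 9]
r5 m[φ4→rain] = [2, 6, 9, 8]
r5 m[φ5→slip] = [4, 8, 8, 2]
r5 m[φ6→slip] = [5, 3, 6, 7]
r5 m[ice→φ0] = [0, 0, 0, 0]
r5 m[fog→φ1] = [0, 0, 0, 0]
r5 m[fog→φ2] = [17, 21, 16, 20]
r5 m[sprk→φ2] = [0, 0, 0, 0]
r5 m[wet→φ2] = [0, 0, 0, 0]
r5 m[slip→φ1] = [9, 11, 14, 9]
r5 m[slip→φ5] = [12, 12, 13, 15]
r5 m[slip→φ6] = [11, 17, 15, 10]
r5 m[rain→φ0] = [11, 24, 22, 28]
r5 m[rain→φ1] = [7, 17, 15, 22]
r5 m[rain→φ3] = [16, 17, 20, 24]
r5 m[rain→φ4] = [14, 20, 15, 25]
r6 m[φ0→ice] = [16, 16, 20, 16]
r6 m[φ0→rain] = [5, 2, 2, 5]
r6 m[φ1→fog] = [17, 21, 16, 20]
r6 m[φ1→slip] = [7, 9, 7, 8]
r6 m[φ1→rain] = [9, 9, 9, 11]
r6 m[φ2→fog] = [0, 0, 0, 0]
r6 m[φ2→sprk] = [18, 16, 18, 17]
r6 m[φ2→wet] = [17, 19, 16, 19]
r6 m[φ3→rain] = [0, 9, 4, 9]
r6 m[φ4→rain] = [2, 6, 9, 8]
r6 m[φ5→slip] = [4, 8, 8, 2]
r6 m[φ6→slip] = [5, 3, 6, 7]
r6 m[ice→φ0] = [0, 0, 0, 0]
r6 m[fog→φ1] = [0, 0, 0, 0]
r6 m[fog→φ2] = [17, 21, 16, 20]
r6 m[sprk→φ2] = [0, 0, 0, 0]
r6 m[wet→φ2] = [0, 0, 0, 0]
r6 m[slip→φ1] = [9, 11, 14, 9]
r6 m[slip→φ5] = [12, 12, 13, 15]
r6 m[slip→φ6] = [11, 17, 15, 10]
r6 m[rain→φ0] = [11, 24, 22, 28]
r6 m[rain→φ1] = [7, 17, 15, 22]
r6 m[rain→φ3] = [16, 17, 20, 24]
r6 m[rain→φ4] = [14, 20, 15, 25]
fixed point reached at round 6
traceback from ice: (ice=0, fog=2, sprk=1, wet=2, slip=0, rain=0), score=16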